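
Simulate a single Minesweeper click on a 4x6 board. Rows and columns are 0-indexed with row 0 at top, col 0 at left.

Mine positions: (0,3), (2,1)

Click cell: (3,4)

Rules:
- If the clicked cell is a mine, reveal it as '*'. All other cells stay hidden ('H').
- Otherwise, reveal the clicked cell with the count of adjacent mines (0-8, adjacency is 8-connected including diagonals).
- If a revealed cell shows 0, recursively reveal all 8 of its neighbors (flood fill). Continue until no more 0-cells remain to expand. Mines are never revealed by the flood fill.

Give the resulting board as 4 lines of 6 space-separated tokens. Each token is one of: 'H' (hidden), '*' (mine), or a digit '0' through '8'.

H H H H 1 0
H H 2 1 1 0
H H 1 0 0 0
H H 1 0 0 0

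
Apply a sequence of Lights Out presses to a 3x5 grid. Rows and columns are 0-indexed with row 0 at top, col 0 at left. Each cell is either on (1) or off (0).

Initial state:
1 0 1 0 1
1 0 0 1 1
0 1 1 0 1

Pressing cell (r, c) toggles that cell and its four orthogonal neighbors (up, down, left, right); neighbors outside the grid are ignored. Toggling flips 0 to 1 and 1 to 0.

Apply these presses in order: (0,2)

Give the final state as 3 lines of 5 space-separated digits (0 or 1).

Answer: 1 1 0 1 1
1 0 1 1 1
0 1 1 0 1

Derivation:
After press 1 at (0,2):
1 1 0 1 1
1 0 1 1 1
0 1 1 0 1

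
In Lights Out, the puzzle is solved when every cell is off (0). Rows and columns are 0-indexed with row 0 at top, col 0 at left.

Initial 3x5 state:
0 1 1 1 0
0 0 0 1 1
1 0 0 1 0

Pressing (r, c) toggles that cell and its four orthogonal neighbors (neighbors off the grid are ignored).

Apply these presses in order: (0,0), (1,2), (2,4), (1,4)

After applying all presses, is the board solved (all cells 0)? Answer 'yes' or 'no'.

Answer: no

Derivation:
After press 1 at (0,0):
1 0 1 1 0
1 0 0 1 1
1 0 0 1 0

After press 2 at (1,2):
1 0 0 1 0
1 1 1 0 1
1 0 1 1 0

After press 3 at (2,4):
1 0 0 1 0
1 1 1 0 0
1 0 1 0 1

After press 4 at (1,4):
1 0 0 1 1
1 1 1 1 1
1 0 1 0 0

Lights still on: 10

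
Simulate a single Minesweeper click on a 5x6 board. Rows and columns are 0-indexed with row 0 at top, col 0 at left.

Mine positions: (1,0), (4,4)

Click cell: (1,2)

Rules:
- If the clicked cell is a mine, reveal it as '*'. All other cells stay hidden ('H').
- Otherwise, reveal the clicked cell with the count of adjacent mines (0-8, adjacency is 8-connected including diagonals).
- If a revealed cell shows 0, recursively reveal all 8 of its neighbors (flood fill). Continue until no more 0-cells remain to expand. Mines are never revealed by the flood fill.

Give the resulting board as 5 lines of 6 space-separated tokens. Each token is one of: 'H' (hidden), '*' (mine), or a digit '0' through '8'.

H 1 0 0 0 0
H 1 0 0 0 0
1 1 0 0 0 0
0 0 0 1 1 1
0 0 0 1 H H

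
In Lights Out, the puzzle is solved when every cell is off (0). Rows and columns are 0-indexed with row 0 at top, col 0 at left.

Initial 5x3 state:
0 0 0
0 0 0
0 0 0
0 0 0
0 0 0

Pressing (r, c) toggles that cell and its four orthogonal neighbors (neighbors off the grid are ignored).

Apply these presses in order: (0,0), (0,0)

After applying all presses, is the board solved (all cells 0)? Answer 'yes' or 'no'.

Answer: yes

Derivation:
After press 1 at (0,0):
1 1 0
1 0 0
0 0 0
0 0 0
0 0 0

After press 2 at (0,0):
0 0 0
0 0 0
0 0 0
0 0 0
0 0 0

Lights still on: 0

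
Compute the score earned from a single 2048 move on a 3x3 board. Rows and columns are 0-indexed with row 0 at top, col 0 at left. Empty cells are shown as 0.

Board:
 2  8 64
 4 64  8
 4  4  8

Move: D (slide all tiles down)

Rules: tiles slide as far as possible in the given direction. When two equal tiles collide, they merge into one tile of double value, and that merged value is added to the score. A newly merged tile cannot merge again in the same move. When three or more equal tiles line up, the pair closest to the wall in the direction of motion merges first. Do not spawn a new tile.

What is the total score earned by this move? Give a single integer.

Answer: 24

Derivation:
Slide down:
col 0: [2, 4, 4] -> [0, 2, 8]  score +8 (running 8)
col 1: [8, 64, 4] -> [8, 64, 4]  score +0 (running 8)
col 2: [64, 8, 8] -> [0, 64, 16]  score +16 (running 24)
Board after move:
 0  8  0
 2 64 64
 8  4 16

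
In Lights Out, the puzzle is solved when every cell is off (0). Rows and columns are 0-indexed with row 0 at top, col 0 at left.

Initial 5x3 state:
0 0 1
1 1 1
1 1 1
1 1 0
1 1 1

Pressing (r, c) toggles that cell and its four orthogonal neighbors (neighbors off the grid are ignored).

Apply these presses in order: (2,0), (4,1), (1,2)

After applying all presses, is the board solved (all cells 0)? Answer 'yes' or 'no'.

After press 1 at (2,0):
0 0 1
0 1 1
0 0 1
0 1 0
1 1 1

After press 2 at (4,1):
0 0 1
0 1 1
0 0 1
0 0 0
0 0 0

After press 3 at (1,2):
0 0 0
0 0 0
0 0 0
0 0 0
0 0 0

Lights still on: 0

Answer: yes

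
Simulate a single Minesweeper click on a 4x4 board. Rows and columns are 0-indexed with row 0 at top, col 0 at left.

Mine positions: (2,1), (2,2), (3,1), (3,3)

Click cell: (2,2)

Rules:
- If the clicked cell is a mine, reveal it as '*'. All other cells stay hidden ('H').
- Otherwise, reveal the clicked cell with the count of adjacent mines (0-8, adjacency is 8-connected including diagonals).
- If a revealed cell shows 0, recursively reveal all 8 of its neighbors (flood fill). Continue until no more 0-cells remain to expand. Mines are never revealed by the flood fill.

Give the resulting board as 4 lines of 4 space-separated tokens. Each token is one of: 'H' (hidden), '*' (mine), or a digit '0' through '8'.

H H H H
H H H H
H H * H
H H H H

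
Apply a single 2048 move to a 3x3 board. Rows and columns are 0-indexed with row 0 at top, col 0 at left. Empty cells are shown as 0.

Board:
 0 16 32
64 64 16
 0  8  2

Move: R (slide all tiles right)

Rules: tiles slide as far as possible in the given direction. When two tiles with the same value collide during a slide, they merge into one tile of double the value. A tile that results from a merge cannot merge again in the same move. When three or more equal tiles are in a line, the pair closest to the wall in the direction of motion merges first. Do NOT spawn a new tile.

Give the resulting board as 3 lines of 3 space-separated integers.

Slide right:
row 0: [0, 16, 32] -> [0, 16, 32]
row 1: [64, 64, 16] -> [0, 128, 16]
row 2: [0, 8, 2] -> [0, 8, 2]

Answer:   0  16  32
  0 128  16
  0   8   2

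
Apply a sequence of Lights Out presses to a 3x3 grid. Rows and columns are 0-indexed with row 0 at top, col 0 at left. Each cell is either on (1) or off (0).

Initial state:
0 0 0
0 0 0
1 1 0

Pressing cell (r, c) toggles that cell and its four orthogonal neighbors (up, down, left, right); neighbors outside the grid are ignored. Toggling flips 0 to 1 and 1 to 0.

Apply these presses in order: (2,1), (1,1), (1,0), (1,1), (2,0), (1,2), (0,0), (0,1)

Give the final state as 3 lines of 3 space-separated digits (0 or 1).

Answer: 1 0 0
1 0 1
0 1 0

Derivation:
After press 1 at (2,1):
0 0 0
0 1 0
0 0 1

After press 2 at (1,1):
0 1 0
1 0 1
0 1 1

After press 3 at (1,0):
1 1 0
0 1 1
1 1 1

After press 4 at (1,1):
1 0 0
1 0 0
1 0 1

After press 5 at (2,0):
1 0 0
0 0 0
0 1 1

After press 6 at (1,2):
1 0 1
0 1 1
0 1 0

After press 7 at (0,0):
0 1 1
1 1 1
0 1 0

After press 8 at (0,1):
1 0 0
1 0 1
0 1 0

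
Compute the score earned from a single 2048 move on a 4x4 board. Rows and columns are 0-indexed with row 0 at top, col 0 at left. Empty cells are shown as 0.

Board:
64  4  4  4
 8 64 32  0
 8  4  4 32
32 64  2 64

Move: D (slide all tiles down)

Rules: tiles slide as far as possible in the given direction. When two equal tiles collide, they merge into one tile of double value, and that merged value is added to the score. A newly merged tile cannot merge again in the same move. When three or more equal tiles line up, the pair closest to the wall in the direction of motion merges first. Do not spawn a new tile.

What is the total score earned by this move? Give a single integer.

Slide down:
col 0: [64, 8, 8, 32] -> [0, 64, 16, 32]  score +16 (running 16)
col 1: [4, 64, 4, 64] -> [4, 64, 4, 64]  score +0 (running 16)
col 2: [4, 32, 4, 2] -> [4, 32, 4, 2]  score +0 (running 16)
col 3: [4, 0, 32, 64] -> [0, 4, 32, 64]  score +0 (running 16)
Board after move:
 0  4  4  0
64 64 32  4
16  4  4 32
32 64  2 64

Answer: 16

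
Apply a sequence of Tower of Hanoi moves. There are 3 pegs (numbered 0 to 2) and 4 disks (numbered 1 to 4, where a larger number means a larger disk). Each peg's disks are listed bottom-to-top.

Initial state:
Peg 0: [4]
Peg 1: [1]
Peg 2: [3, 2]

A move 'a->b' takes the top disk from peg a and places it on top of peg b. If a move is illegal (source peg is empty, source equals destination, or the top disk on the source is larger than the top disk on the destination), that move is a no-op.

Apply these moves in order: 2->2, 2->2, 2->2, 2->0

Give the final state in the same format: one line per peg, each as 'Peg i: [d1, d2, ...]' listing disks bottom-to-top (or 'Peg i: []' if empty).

Answer: Peg 0: [4, 2]
Peg 1: [1]
Peg 2: [3]

Derivation:
After move 1 (2->2):
Peg 0: [4]
Peg 1: [1]
Peg 2: [3, 2]

After move 2 (2->2):
Peg 0: [4]
Peg 1: [1]
Peg 2: [3, 2]

After move 3 (2->2):
Peg 0: [4]
Peg 1: [1]
Peg 2: [3, 2]

After move 4 (2->0):
Peg 0: [4, 2]
Peg 1: [1]
Peg 2: [3]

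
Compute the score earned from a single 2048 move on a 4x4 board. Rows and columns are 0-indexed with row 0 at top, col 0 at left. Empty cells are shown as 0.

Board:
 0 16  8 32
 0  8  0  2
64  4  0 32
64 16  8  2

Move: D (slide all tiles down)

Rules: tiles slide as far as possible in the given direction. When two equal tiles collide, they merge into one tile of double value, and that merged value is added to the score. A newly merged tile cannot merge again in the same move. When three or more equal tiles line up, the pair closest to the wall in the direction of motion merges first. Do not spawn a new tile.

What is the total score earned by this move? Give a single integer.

Answer: 144

Derivation:
Slide down:
col 0: [0, 0, 64, 64] -> [0, 0, 0, 128]  score +128 (running 128)
col 1: [16, 8, 4, 16] -> [16, 8, 4, 16]  score +0 (running 128)
col 2: [8, 0, 0, 8] -> [0, 0, 0, 16]  score +16 (running 144)
col 3: [32, 2, 32, 2] -> [32, 2, 32, 2]  score +0 (running 144)
Board after move:
  0  16   0  32
  0   8   0   2
  0   4   0  32
128  16  16   2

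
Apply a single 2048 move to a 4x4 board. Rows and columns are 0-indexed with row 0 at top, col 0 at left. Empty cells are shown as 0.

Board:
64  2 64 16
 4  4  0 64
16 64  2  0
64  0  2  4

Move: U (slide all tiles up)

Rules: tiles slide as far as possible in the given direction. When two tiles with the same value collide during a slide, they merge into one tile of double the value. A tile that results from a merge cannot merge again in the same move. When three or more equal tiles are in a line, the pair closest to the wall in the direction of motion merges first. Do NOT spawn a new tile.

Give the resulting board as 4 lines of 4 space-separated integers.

Slide up:
col 0: [64, 4, 16, 64] -> [64, 4, 16, 64]
col 1: [2, 4, 64, 0] -> [2, 4, 64, 0]
col 2: [64, 0, 2, 2] -> [64, 4, 0, 0]
col 3: [16, 64, 0, 4] -> [16, 64, 4, 0]

Answer: 64  2 64 16
 4  4  4 64
16 64  0  4
64  0  0  0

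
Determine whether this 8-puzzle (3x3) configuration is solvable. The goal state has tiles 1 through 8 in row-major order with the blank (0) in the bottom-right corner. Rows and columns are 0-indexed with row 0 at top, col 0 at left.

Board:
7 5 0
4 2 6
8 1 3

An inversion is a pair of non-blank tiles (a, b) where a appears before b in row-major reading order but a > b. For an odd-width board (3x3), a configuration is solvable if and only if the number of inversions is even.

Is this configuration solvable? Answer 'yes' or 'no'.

Answer: yes

Derivation:
Inversions (pairs i<j in row-major order where tile[i] > tile[j] > 0): 18
18 is even, so the puzzle is solvable.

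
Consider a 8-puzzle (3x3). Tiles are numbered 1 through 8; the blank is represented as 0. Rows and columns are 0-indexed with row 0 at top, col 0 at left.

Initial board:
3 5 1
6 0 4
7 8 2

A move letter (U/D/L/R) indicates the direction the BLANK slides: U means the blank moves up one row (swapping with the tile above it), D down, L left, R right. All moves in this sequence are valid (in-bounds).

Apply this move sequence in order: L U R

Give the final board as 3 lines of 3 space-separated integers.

Answer: 5 0 1
3 6 4
7 8 2

Derivation:
After move 1 (L):
3 5 1
0 6 4
7 8 2

After move 2 (U):
0 5 1
3 6 4
7 8 2

After move 3 (R):
5 0 1
3 6 4
7 8 2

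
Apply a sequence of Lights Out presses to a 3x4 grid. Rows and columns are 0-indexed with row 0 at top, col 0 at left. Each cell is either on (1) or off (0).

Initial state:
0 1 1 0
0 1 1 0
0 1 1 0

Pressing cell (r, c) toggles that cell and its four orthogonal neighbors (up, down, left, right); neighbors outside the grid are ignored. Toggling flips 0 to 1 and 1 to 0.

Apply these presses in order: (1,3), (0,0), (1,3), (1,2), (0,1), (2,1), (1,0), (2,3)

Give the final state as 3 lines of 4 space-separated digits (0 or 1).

After press 1 at (1,3):
0 1 1 1
0 1 0 1
0 1 1 1

After press 2 at (0,0):
1 0 1 1
1 1 0 1
0 1 1 1

After press 3 at (1,3):
1 0 1 0
1 1 1 0
0 1 1 0

After press 4 at (1,2):
1 0 0 0
1 0 0 1
0 1 0 0

After press 5 at (0,1):
0 1 1 0
1 1 0 1
0 1 0 0

After press 6 at (2,1):
0 1 1 0
1 0 0 1
1 0 1 0

After press 7 at (1,0):
1 1 1 0
0 1 0 1
0 0 1 0

After press 8 at (2,3):
1 1 1 0
0 1 0 0
0 0 0 1

Answer: 1 1 1 0
0 1 0 0
0 0 0 1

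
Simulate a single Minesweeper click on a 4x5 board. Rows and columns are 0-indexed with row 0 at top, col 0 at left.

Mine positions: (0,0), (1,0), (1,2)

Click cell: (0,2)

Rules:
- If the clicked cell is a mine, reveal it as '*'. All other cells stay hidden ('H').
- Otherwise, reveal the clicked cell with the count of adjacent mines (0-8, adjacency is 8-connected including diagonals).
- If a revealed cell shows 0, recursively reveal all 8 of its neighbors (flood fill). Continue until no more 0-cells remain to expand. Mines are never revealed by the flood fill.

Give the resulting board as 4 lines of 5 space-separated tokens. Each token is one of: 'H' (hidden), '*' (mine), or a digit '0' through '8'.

H H 1 H H
H H H H H
H H H H H
H H H H H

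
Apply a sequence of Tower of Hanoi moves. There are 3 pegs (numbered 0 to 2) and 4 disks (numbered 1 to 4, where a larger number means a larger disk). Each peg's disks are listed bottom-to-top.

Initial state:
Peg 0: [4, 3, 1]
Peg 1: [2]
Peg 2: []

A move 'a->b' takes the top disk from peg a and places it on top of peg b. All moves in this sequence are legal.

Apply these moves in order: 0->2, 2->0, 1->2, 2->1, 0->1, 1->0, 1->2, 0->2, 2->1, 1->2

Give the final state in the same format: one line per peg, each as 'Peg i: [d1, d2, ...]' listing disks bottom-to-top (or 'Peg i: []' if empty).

Answer: Peg 0: [4, 3]
Peg 1: []
Peg 2: [2, 1]

Derivation:
After move 1 (0->2):
Peg 0: [4, 3]
Peg 1: [2]
Peg 2: [1]

After move 2 (2->0):
Peg 0: [4, 3, 1]
Peg 1: [2]
Peg 2: []

After move 3 (1->2):
Peg 0: [4, 3, 1]
Peg 1: []
Peg 2: [2]

After move 4 (2->1):
Peg 0: [4, 3, 1]
Peg 1: [2]
Peg 2: []

After move 5 (0->1):
Peg 0: [4, 3]
Peg 1: [2, 1]
Peg 2: []

After move 6 (1->0):
Peg 0: [4, 3, 1]
Peg 1: [2]
Peg 2: []

After move 7 (1->2):
Peg 0: [4, 3, 1]
Peg 1: []
Peg 2: [2]

After move 8 (0->2):
Peg 0: [4, 3]
Peg 1: []
Peg 2: [2, 1]

After move 9 (2->1):
Peg 0: [4, 3]
Peg 1: [1]
Peg 2: [2]

After move 10 (1->2):
Peg 0: [4, 3]
Peg 1: []
Peg 2: [2, 1]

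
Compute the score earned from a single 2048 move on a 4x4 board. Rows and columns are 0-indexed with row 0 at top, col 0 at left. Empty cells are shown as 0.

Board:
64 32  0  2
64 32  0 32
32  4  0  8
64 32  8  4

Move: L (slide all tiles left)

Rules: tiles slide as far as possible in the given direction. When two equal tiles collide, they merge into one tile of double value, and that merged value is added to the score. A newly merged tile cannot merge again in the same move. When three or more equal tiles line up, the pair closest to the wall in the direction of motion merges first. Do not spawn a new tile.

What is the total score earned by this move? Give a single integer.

Slide left:
row 0: [64, 32, 0, 2] -> [64, 32, 2, 0]  score +0 (running 0)
row 1: [64, 32, 0, 32] -> [64, 64, 0, 0]  score +64 (running 64)
row 2: [32, 4, 0, 8] -> [32, 4, 8, 0]  score +0 (running 64)
row 3: [64, 32, 8, 4] -> [64, 32, 8, 4]  score +0 (running 64)
Board after move:
64 32  2  0
64 64  0  0
32  4  8  0
64 32  8  4

Answer: 64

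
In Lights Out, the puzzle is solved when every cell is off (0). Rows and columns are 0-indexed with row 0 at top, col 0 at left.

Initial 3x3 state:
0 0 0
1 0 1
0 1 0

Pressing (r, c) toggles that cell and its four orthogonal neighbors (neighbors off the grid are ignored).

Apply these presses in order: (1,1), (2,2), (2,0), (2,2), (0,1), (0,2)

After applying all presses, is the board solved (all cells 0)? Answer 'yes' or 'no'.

Answer: no

Derivation:
After press 1 at (1,1):
0 1 0
0 1 0
0 0 0

After press 2 at (2,2):
0 1 0
0 1 1
0 1 1

After press 3 at (2,0):
0 1 0
1 1 1
1 0 1

After press 4 at (2,2):
0 1 0
1 1 0
1 1 0

After press 5 at (0,1):
1 0 1
1 0 0
1 1 0

After press 6 at (0,2):
1 1 0
1 0 1
1 1 0

Lights still on: 6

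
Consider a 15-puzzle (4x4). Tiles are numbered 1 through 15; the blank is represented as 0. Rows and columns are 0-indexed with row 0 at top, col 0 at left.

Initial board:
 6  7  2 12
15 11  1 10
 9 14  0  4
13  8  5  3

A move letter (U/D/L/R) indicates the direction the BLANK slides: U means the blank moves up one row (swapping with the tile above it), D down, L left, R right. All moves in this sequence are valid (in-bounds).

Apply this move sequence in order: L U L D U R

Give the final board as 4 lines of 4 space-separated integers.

After move 1 (L):
 6  7  2 12
15 11  1 10
 9  0 14  4
13  8  5  3

After move 2 (U):
 6  7  2 12
15  0  1 10
 9 11 14  4
13  8  5  3

After move 3 (L):
 6  7  2 12
 0 15  1 10
 9 11 14  4
13  8  5  3

After move 4 (D):
 6  7  2 12
 9 15  1 10
 0 11 14  4
13  8  5  3

After move 5 (U):
 6  7  2 12
 0 15  1 10
 9 11 14  4
13  8  5  3

After move 6 (R):
 6  7  2 12
15  0  1 10
 9 11 14  4
13  8  5  3

Answer:  6  7  2 12
15  0  1 10
 9 11 14  4
13  8  5  3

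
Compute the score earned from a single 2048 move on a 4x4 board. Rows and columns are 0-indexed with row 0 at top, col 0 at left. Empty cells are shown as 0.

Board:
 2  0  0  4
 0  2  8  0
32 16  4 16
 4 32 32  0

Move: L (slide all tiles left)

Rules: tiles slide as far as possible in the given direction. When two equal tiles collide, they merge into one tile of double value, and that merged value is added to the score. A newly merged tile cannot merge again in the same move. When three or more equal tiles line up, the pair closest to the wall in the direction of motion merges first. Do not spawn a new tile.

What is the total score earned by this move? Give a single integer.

Slide left:
row 0: [2, 0, 0, 4] -> [2, 4, 0, 0]  score +0 (running 0)
row 1: [0, 2, 8, 0] -> [2, 8, 0, 0]  score +0 (running 0)
row 2: [32, 16, 4, 16] -> [32, 16, 4, 16]  score +0 (running 0)
row 3: [4, 32, 32, 0] -> [4, 64, 0, 0]  score +64 (running 64)
Board after move:
 2  4  0  0
 2  8  0  0
32 16  4 16
 4 64  0  0

Answer: 64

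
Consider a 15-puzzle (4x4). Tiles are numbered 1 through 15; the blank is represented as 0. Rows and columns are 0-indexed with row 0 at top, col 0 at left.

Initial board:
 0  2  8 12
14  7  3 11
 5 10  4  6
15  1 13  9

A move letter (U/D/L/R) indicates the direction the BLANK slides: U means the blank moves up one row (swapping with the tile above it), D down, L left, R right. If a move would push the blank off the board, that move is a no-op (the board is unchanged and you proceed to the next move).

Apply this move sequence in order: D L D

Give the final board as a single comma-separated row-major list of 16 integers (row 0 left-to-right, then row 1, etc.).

After move 1 (D):
14  2  8 12
 0  7  3 11
 5 10  4  6
15  1 13  9

After move 2 (L):
14  2  8 12
 0  7  3 11
 5 10  4  6
15  1 13  9

After move 3 (D):
14  2  8 12
 5  7  3 11
 0 10  4  6
15  1 13  9

Answer: 14, 2, 8, 12, 5, 7, 3, 11, 0, 10, 4, 6, 15, 1, 13, 9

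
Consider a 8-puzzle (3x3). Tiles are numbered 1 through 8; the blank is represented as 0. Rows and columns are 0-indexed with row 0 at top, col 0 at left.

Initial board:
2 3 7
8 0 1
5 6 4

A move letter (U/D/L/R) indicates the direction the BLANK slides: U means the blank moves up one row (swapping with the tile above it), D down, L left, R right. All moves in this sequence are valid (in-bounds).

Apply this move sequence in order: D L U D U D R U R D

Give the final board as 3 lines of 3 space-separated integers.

After move 1 (D):
2 3 7
8 6 1
5 0 4

After move 2 (L):
2 3 7
8 6 1
0 5 4

After move 3 (U):
2 3 7
0 6 1
8 5 4

After move 4 (D):
2 3 7
8 6 1
0 5 4

After move 5 (U):
2 3 7
0 6 1
8 5 4

After move 6 (D):
2 3 7
8 6 1
0 5 4

After move 7 (R):
2 3 7
8 6 1
5 0 4

After move 8 (U):
2 3 7
8 0 1
5 6 4

After move 9 (R):
2 3 7
8 1 0
5 6 4

After move 10 (D):
2 3 7
8 1 4
5 6 0

Answer: 2 3 7
8 1 4
5 6 0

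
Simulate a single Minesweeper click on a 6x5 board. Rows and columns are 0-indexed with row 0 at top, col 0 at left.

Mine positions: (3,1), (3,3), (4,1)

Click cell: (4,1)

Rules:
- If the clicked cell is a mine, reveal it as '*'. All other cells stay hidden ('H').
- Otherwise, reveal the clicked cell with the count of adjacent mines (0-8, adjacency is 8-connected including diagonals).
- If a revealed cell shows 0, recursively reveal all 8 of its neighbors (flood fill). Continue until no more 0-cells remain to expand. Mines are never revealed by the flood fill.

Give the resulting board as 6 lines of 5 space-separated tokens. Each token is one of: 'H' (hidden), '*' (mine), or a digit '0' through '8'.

H H H H H
H H H H H
H H H H H
H H H H H
H * H H H
H H H H H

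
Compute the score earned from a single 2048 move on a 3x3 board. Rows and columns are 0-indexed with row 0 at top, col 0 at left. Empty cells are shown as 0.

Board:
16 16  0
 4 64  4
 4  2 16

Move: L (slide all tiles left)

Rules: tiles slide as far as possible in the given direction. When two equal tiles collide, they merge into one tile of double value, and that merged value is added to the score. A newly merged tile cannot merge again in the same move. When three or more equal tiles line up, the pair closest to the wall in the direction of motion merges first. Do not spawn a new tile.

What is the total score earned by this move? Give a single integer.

Slide left:
row 0: [16, 16, 0] -> [32, 0, 0]  score +32 (running 32)
row 1: [4, 64, 4] -> [4, 64, 4]  score +0 (running 32)
row 2: [4, 2, 16] -> [4, 2, 16]  score +0 (running 32)
Board after move:
32  0  0
 4 64  4
 4  2 16

Answer: 32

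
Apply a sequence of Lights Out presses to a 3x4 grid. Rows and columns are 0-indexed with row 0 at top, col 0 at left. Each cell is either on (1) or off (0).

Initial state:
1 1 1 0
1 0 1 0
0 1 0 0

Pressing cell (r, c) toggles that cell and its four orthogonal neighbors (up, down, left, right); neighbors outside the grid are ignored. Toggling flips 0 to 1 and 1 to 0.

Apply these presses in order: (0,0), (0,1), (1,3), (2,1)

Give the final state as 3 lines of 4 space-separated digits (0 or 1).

Answer: 1 1 0 1
0 0 0 1
1 0 1 1

Derivation:
After press 1 at (0,0):
0 0 1 0
0 0 1 0
0 1 0 0

After press 2 at (0,1):
1 1 0 0
0 1 1 0
0 1 0 0

After press 3 at (1,3):
1 1 0 1
0 1 0 1
0 1 0 1

After press 4 at (2,1):
1 1 0 1
0 0 0 1
1 0 1 1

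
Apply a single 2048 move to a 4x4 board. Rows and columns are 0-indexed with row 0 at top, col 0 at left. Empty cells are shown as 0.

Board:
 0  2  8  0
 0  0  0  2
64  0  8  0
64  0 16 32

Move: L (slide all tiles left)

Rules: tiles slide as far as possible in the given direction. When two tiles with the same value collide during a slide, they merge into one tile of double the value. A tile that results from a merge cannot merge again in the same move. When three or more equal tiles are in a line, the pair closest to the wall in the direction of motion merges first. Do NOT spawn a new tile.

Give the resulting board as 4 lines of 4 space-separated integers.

Answer:  2  8  0  0
 2  0  0  0
64  8  0  0
64 16 32  0

Derivation:
Slide left:
row 0: [0, 2, 8, 0] -> [2, 8, 0, 0]
row 1: [0, 0, 0, 2] -> [2, 0, 0, 0]
row 2: [64, 0, 8, 0] -> [64, 8, 0, 0]
row 3: [64, 0, 16, 32] -> [64, 16, 32, 0]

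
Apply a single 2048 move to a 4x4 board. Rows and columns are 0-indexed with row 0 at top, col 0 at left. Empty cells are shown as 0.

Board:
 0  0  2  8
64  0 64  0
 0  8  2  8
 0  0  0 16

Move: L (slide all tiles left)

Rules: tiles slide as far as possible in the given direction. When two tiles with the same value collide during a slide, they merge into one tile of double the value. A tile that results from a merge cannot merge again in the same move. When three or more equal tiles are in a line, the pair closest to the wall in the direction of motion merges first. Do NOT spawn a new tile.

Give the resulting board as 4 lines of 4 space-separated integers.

Slide left:
row 0: [0, 0, 2, 8] -> [2, 8, 0, 0]
row 1: [64, 0, 64, 0] -> [128, 0, 0, 0]
row 2: [0, 8, 2, 8] -> [8, 2, 8, 0]
row 3: [0, 0, 0, 16] -> [16, 0, 0, 0]

Answer:   2   8   0   0
128   0   0   0
  8   2   8   0
 16   0   0   0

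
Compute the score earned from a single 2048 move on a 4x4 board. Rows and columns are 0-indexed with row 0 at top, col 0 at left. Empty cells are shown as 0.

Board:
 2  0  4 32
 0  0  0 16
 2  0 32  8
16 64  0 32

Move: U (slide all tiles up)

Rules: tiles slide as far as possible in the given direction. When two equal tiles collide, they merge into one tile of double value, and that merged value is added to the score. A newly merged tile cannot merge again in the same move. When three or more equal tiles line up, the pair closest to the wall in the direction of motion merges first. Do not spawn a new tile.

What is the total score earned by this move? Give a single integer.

Slide up:
col 0: [2, 0, 2, 16] -> [4, 16, 0, 0]  score +4 (running 4)
col 1: [0, 0, 0, 64] -> [64, 0, 0, 0]  score +0 (running 4)
col 2: [4, 0, 32, 0] -> [4, 32, 0, 0]  score +0 (running 4)
col 3: [32, 16, 8, 32] -> [32, 16, 8, 32]  score +0 (running 4)
Board after move:
 4 64  4 32
16  0 32 16
 0  0  0  8
 0  0  0 32

Answer: 4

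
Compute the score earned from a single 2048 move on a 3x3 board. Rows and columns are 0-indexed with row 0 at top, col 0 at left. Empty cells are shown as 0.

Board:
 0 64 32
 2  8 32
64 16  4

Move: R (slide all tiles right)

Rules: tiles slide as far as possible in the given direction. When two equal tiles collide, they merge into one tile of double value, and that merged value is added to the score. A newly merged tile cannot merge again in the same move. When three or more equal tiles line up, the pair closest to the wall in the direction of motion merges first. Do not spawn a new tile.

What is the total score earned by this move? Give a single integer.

Answer: 0

Derivation:
Slide right:
row 0: [0, 64, 32] -> [0, 64, 32]  score +0 (running 0)
row 1: [2, 8, 32] -> [2, 8, 32]  score +0 (running 0)
row 2: [64, 16, 4] -> [64, 16, 4]  score +0 (running 0)
Board after move:
 0 64 32
 2  8 32
64 16  4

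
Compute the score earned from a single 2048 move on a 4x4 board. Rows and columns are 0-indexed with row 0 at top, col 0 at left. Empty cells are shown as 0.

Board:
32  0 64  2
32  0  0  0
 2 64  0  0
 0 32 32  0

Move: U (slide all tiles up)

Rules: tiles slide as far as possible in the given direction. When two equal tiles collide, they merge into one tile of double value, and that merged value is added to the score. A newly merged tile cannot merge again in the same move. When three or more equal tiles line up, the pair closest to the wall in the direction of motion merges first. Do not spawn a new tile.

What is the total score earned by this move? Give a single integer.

Slide up:
col 0: [32, 32, 2, 0] -> [64, 2, 0, 0]  score +64 (running 64)
col 1: [0, 0, 64, 32] -> [64, 32, 0, 0]  score +0 (running 64)
col 2: [64, 0, 0, 32] -> [64, 32, 0, 0]  score +0 (running 64)
col 3: [2, 0, 0, 0] -> [2, 0, 0, 0]  score +0 (running 64)
Board after move:
64 64 64  2
 2 32 32  0
 0  0  0  0
 0  0  0  0

Answer: 64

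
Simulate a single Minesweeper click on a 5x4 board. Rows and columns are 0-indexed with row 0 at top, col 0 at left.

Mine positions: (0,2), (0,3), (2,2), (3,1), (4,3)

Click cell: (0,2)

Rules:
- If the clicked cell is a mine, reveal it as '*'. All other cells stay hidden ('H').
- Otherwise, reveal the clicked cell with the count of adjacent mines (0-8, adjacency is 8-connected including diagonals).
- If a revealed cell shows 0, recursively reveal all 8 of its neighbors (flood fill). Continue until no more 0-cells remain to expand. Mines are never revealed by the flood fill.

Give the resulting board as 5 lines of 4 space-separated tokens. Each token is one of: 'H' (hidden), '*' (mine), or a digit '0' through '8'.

H H * H
H H H H
H H H H
H H H H
H H H H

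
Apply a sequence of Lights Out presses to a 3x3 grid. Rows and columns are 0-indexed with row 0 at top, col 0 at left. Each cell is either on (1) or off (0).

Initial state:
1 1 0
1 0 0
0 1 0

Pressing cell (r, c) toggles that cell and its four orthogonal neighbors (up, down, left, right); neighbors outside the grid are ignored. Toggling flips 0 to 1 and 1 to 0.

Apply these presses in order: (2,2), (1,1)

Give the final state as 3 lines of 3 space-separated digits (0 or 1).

After press 1 at (2,2):
1 1 0
1 0 1
0 0 1

After press 2 at (1,1):
1 0 0
0 1 0
0 1 1

Answer: 1 0 0
0 1 0
0 1 1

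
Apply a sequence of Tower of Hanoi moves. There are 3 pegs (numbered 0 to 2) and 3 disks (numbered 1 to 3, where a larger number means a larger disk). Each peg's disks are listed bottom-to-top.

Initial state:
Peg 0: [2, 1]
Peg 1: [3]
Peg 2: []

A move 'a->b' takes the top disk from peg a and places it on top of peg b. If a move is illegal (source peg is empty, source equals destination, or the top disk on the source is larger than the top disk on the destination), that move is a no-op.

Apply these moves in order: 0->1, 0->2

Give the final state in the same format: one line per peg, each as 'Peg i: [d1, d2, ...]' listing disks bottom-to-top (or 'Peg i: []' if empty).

Answer: Peg 0: []
Peg 1: [3, 1]
Peg 2: [2]

Derivation:
After move 1 (0->1):
Peg 0: [2]
Peg 1: [3, 1]
Peg 2: []

After move 2 (0->2):
Peg 0: []
Peg 1: [3, 1]
Peg 2: [2]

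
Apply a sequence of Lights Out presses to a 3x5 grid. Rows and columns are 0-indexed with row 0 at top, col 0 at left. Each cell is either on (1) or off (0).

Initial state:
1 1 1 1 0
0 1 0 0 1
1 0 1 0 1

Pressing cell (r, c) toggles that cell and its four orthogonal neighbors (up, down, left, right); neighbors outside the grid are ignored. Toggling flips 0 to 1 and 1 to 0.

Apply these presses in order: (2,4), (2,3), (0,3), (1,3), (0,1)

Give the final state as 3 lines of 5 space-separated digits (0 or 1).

After press 1 at (2,4):
1 1 1 1 0
0 1 0 0 0
1 0 1 1 0

After press 2 at (2,3):
1 1 1 1 0
0 1 0 1 0
1 0 0 0 1

After press 3 at (0,3):
1 1 0 0 1
0 1 0 0 0
1 0 0 0 1

After press 4 at (1,3):
1 1 0 1 1
0 1 1 1 1
1 0 0 1 1

After press 5 at (0,1):
0 0 1 1 1
0 0 1 1 1
1 0 0 1 1

Answer: 0 0 1 1 1
0 0 1 1 1
1 0 0 1 1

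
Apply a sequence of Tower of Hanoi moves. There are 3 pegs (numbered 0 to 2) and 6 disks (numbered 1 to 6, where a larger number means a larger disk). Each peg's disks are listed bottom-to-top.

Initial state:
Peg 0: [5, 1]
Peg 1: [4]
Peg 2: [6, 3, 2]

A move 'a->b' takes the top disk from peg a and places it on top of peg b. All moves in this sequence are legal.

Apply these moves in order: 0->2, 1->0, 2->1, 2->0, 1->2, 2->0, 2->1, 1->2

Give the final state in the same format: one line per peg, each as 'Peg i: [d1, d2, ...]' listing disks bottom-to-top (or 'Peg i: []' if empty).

After move 1 (0->2):
Peg 0: [5]
Peg 1: [4]
Peg 2: [6, 3, 2, 1]

After move 2 (1->0):
Peg 0: [5, 4]
Peg 1: []
Peg 2: [6, 3, 2, 1]

After move 3 (2->1):
Peg 0: [5, 4]
Peg 1: [1]
Peg 2: [6, 3, 2]

After move 4 (2->0):
Peg 0: [5, 4, 2]
Peg 1: [1]
Peg 2: [6, 3]

After move 5 (1->2):
Peg 0: [5, 4, 2]
Peg 1: []
Peg 2: [6, 3, 1]

After move 6 (2->0):
Peg 0: [5, 4, 2, 1]
Peg 1: []
Peg 2: [6, 3]

After move 7 (2->1):
Peg 0: [5, 4, 2, 1]
Peg 1: [3]
Peg 2: [6]

After move 8 (1->2):
Peg 0: [5, 4, 2, 1]
Peg 1: []
Peg 2: [6, 3]

Answer: Peg 0: [5, 4, 2, 1]
Peg 1: []
Peg 2: [6, 3]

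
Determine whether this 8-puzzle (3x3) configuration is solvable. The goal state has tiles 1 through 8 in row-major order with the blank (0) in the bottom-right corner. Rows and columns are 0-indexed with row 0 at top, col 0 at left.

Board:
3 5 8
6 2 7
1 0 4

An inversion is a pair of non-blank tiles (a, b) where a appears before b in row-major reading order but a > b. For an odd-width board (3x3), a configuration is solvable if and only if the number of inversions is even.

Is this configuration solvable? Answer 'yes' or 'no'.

Answer: yes

Derivation:
Inversions (pairs i<j in row-major order where tile[i] > tile[j] > 0): 16
16 is even, so the puzzle is solvable.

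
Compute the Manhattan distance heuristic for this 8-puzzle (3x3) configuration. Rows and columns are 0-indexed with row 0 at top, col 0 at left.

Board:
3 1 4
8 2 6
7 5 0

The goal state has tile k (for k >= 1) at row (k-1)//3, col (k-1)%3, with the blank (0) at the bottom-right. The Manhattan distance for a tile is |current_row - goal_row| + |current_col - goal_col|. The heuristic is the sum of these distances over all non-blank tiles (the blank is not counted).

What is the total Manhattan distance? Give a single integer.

Answer: 10

Derivation:
Tile 3: at (0,0), goal (0,2), distance |0-0|+|0-2| = 2
Tile 1: at (0,1), goal (0,0), distance |0-0|+|1-0| = 1
Tile 4: at (0,2), goal (1,0), distance |0-1|+|2-0| = 3
Tile 8: at (1,0), goal (2,1), distance |1-2|+|0-1| = 2
Tile 2: at (1,1), goal (0,1), distance |1-0|+|1-1| = 1
Tile 6: at (1,2), goal (1,2), distance |1-1|+|2-2| = 0
Tile 7: at (2,0), goal (2,0), distance |2-2|+|0-0| = 0
Tile 5: at (2,1), goal (1,1), distance |2-1|+|1-1| = 1
Sum: 2 + 1 + 3 + 2 + 1 + 0 + 0 + 1 = 10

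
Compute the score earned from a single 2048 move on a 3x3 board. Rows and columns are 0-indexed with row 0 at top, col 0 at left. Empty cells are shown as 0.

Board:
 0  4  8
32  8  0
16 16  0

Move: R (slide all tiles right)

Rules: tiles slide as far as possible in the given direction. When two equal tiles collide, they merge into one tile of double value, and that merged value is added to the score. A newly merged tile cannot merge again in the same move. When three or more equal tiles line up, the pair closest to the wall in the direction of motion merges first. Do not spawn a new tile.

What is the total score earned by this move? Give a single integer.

Slide right:
row 0: [0, 4, 8] -> [0, 4, 8]  score +0 (running 0)
row 1: [32, 8, 0] -> [0, 32, 8]  score +0 (running 0)
row 2: [16, 16, 0] -> [0, 0, 32]  score +32 (running 32)
Board after move:
 0  4  8
 0 32  8
 0  0 32

Answer: 32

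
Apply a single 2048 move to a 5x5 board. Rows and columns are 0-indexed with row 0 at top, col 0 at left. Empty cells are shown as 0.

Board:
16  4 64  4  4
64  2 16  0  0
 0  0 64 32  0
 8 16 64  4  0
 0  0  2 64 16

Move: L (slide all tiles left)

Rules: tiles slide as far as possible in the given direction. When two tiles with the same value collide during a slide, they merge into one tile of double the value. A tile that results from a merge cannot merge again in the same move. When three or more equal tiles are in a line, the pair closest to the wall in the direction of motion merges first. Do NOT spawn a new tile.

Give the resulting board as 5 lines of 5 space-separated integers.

Answer: 16  4 64  8  0
64  2 16  0  0
64 32  0  0  0
 8 16 64  4  0
 2 64 16  0  0

Derivation:
Slide left:
row 0: [16, 4, 64, 4, 4] -> [16, 4, 64, 8, 0]
row 1: [64, 2, 16, 0, 0] -> [64, 2, 16, 0, 0]
row 2: [0, 0, 64, 32, 0] -> [64, 32, 0, 0, 0]
row 3: [8, 16, 64, 4, 0] -> [8, 16, 64, 4, 0]
row 4: [0, 0, 2, 64, 16] -> [2, 64, 16, 0, 0]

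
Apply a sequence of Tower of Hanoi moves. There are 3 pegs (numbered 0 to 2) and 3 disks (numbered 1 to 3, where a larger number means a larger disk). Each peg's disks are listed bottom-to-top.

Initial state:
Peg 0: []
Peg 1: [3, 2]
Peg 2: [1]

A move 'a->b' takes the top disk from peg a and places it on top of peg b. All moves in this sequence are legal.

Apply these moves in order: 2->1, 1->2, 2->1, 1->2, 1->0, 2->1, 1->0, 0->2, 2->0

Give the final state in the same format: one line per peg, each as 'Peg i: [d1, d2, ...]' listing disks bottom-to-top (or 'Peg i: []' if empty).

After move 1 (2->1):
Peg 0: []
Peg 1: [3, 2, 1]
Peg 2: []

After move 2 (1->2):
Peg 0: []
Peg 1: [3, 2]
Peg 2: [1]

After move 3 (2->1):
Peg 0: []
Peg 1: [3, 2, 1]
Peg 2: []

After move 4 (1->2):
Peg 0: []
Peg 1: [3, 2]
Peg 2: [1]

After move 5 (1->0):
Peg 0: [2]
Peg 1: [3]
Peg 2: [1]

After move 6 (2->1):
Peg 0: [2]
Peg 1: [3, 1]
Peg 2: []

After move 7 (1->0):
Peg 0: [2, 1]
Peg 1: [3]
Peg 2: []

After move 8 (0->2):
Peg 0: [2]
Peg 1: [3]
Peg 2: [1]

After move 9 (2->0):
Peg 0: [2, 1]
Peg 1: [3]
Peg 2: []

Answer: Peg 0: [2, 1]
Peg 1: [3]
Peg 2: []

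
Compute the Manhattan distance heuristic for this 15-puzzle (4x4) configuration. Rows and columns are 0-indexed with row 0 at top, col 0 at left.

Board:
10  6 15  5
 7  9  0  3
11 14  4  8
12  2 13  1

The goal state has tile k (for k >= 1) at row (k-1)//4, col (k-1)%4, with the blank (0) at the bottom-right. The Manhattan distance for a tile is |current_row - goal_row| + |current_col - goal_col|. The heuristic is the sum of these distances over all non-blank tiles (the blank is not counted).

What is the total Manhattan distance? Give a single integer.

Answer: 39

Derivation:
Tile 10: at (0,0), goal (2,1), distance |0-2|+|0-1| = 3
Tile 6: at (0,1), goal (1,1), distance |0-1|+|1-1| = 1
Tile 15: at (0,2), goal (3,2), distance |0-3|+|2-2| = 3
Tile 5: at (0,3), goal (1,0), distance |0-1|+|3-0| = 4
Tile 7: at (1,0), goal (1,2), distance |1-1|+|0-2| = 2
Tile 9: at (1,1), goal (2,0), distance |1-2|+|1-0| = 2
Tile 3: at (1,3), goal (0,2), distance |1-0|+|3-2| = 2
Tile 11: at (2,0), goal (2,2), distance |2-2|+|0-2| = 2
Tile 14: at (2,1), goal (3,1), distance |2-3|+|1-1| = 1
Tile 4: at (2,2), goal (0,3), distance |2-0|+|2-3| = 3
Tile 8: at (2,3), goal (1,3), distance |2-1|+|3-3| = 1
Tile 12: at (3,0), goal (2,3), distance |3-2|+|0-3| = 4
Tile 2: at (3,1), goal (0,1), distance |3-0|+|1-1| = 3
Tile 13: at (3,2), goal (3,0), distance |3-3|+|2-0| = 2
Tile 1: at (3,3), goal (0,0), distance |3-0|+|3-0| = 6
Sum: 3 + 1 + 3 + 4 + 2 + 2 + 2 + 2 + 1 + 3 + 1 + 4 + 3 + 2 + 6 = 39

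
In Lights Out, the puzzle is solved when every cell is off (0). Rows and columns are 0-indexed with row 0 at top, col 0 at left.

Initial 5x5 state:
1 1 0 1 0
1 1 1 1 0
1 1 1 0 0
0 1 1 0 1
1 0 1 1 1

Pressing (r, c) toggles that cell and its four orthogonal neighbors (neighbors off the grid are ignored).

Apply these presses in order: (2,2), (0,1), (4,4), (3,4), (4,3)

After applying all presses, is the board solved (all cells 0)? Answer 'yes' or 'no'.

Answer: no

Derivation:
After press 1 at (2,2):
1 1 0 1 0
1 1 0 1 0
1 0 0 1 0
0 1 0 0 1
1 0 1 1 1

After press 2 at (0,1):
0 0 1 1 0
1 0 0 1 0
1 0 0 1 0
0 1 0 0 1
1 0 1 1 1

After press 3 at (4,4):
0 0 1 1 0
1 0 0 1 0
1 0 0 1 0
0 1 0 0 0
1 0 1 0 0

After press 4 at (3,4):
0 0 1 1 0
1 0 0 1 0
1 0 0 1 1
0 1 0 1 1
1 0 1 0 1

After press 5 at (4,3):
0 0 1 1 0
1 0 0 1 0
1 0 0 1 1
0 1 0 0 1
1 0 0 1 0

Lights still on: 11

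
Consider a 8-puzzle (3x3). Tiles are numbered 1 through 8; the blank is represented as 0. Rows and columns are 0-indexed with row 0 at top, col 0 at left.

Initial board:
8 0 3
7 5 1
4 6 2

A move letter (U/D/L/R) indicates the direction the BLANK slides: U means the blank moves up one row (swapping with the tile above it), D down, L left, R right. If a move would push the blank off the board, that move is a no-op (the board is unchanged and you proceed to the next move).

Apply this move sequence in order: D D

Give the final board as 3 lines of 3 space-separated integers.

After move 1 (D):
8 5 3
7 0 1
4 6 2

After move 2 (D):
8 5 3
7 6 1
4 0 2

Answer: 8 5 3
7 6 1
4 0 2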